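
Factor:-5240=-2^3*5^1*131^1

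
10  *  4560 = 45600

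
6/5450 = 3/2725 = 0.00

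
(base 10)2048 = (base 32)200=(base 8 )4000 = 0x800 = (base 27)2ln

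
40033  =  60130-20097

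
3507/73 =48 +3/73 =48.04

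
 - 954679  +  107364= - 847315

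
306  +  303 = 609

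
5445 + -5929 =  - 484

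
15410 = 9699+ 5711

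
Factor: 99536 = 2^4 *6221^1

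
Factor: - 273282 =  - 2^1*3^1*37^1*1231^1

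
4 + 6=10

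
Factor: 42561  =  3^2*4729^1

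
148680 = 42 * 3540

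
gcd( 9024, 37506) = 282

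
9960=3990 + 5970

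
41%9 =5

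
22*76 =1672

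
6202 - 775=5427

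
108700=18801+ 89899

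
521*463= 241223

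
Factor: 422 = 2^1*211^1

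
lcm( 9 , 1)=9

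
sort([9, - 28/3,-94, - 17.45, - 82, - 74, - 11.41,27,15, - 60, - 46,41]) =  [ - 94,  -  82, - 74,-60, - 46, - 17.45, - 11.41, - 28/3, 9 , 15, 27, 41]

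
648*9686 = 6276528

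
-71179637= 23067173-94246810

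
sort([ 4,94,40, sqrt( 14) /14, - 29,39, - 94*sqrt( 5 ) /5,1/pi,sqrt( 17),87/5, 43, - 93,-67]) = [  -  93 ,-67,-94 * sqrt( 5)/5 , - 29,sqrt( 14)/14,1/pi,4,sqrt( 17),87/5  ,  39,40,43,94 ] 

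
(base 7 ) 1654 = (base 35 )JB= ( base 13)400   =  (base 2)1010100100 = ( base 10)676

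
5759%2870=19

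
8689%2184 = 2137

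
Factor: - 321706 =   -  2^1 *7^1 * 11^1*2089^1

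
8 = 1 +7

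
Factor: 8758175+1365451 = 10123626 = 2^1*3^1*467^1*3613^1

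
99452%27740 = 16232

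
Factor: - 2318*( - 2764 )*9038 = 2^4*19^1*61^1*691^1*4519^1= 57906032176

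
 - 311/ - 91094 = 311/91094 = 0.00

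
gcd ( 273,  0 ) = 273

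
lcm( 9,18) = 18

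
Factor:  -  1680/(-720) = 7/3=3^( - 1)*7^1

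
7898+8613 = 16511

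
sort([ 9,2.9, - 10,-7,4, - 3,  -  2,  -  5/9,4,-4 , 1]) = [ - 10, - 7,  -  4 ,-3, - 2, - 5/9,1 , 2.9, 4,4,9 ]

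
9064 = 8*1133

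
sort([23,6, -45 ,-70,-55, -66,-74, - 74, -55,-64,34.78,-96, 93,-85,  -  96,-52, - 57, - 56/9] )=[ - 96, -96, - 85, - 74, - 74,-70,-66, - 64 , - 57, - 55, - 55,-52, - 45 , - 56/9,6 , 23, 34.78 , 93]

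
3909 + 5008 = 8917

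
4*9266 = 37064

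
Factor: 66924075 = 3^1*5^2*892321^1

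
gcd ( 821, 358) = 1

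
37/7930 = 37/7930 = 0.00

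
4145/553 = 7 + 274/553 = 7.50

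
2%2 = 0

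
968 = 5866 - 4898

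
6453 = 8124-1671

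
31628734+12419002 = 44047736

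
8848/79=112=112.00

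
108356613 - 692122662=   -  583766049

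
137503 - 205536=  - 68033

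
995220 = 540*1843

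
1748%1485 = 263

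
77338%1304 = 402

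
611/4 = 152+3/4 = 152.75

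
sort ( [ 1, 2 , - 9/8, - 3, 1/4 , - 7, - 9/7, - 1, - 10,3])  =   [-10  , - 7, - 3, - 9/7, - 9/8, - 1, 1/4,1,2 , 3] 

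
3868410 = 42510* 91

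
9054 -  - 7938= 16992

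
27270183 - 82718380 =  - 55448197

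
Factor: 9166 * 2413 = 22117558 = 2^1*19^1*127^1*4583^1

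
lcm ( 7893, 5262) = 15786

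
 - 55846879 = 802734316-858581195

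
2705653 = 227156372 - 224450719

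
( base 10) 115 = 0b1110011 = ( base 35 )3a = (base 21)5a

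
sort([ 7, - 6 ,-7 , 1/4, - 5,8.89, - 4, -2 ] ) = [ - 7, - 6, - 5, - 4,  -  2,1/4 , 7,8.89 ]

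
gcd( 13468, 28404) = 4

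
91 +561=652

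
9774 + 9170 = 18944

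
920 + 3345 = 4265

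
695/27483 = 695/27483 = 0.03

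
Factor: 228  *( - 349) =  - 2^2 * 3^1*19^1*349^1 = - 79572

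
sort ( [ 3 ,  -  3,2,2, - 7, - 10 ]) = [ - 10, - 7, - 3,  2, 2, 3]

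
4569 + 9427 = 13996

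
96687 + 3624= 100311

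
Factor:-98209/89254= - 2^ ( - 1)* 11^(-1) * 17^1*53^1*109^1*4057^( - 1) 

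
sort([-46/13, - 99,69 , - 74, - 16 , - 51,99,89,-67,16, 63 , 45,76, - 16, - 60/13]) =[ - 99  , - 74,-67, - 51,-16, -16,-60/13, - 46/13,  16,45,63, 69,76,89, 99]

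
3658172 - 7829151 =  - 4170979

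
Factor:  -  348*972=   -  2^4 * 3^6*29^1 = - 338256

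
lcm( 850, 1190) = 5950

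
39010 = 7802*5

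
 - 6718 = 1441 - 8159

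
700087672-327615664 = 372472008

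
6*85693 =514158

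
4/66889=4/66889 = 0.00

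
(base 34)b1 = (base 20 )IF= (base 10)375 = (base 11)311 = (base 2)101110111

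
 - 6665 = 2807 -9472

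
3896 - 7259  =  -3363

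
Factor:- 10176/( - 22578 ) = 32/71 = 2^5*71^( - 1) 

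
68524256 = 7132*9608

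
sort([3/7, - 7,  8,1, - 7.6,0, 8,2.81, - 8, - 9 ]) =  [ - 9 , - 8, - 7.6, - 7, 0, 3/7,1,2.81, 8,8]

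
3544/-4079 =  - 1 + 535/4079 = -0.87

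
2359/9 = 262 + 1/9 = 262.11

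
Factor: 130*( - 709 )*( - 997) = 91893490 = 2^1*5^1  *  13^1*709^1* 997^1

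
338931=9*37659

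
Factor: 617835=3^1*5^1*41189^1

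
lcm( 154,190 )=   14630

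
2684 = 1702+982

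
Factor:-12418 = -2^1 *7^1*887^1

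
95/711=95/711=0.13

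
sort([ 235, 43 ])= [43, 235 ]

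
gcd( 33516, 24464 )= 4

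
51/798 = 17/266 =0.06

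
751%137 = 66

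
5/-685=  - 1 + 136/137 =- 0.01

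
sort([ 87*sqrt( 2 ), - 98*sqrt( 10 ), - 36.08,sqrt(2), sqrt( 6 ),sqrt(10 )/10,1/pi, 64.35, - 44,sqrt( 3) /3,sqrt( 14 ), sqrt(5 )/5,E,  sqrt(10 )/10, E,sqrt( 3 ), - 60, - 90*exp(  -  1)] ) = [ - 98*sqrt(10 ),-60, - 44, - 36.08, - 90*exp( -1), sqrt( 10 ) /10, sqrt( 10 )/10,  1/pi,sqrt( 5)/5,sqrt(3 )/3, sqrt( 2 ),sqrt( 3 ),  sqrt( 6 ), E, E, sqrt( 14),64.35, 87*sqrt (2 ) ] 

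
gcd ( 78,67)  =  1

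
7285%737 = 652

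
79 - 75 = 4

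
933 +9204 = 10137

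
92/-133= -1 + 41/133 = - 0.69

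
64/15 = 4+ 4/15 = 4.27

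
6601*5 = 33005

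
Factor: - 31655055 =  - 3^1*5^1*2110337^1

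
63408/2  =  31704 = 31704.00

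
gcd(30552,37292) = 4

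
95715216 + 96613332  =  192328548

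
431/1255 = 431/1255 =0.34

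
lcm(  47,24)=1128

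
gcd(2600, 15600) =2600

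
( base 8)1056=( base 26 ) LC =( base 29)j7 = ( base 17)1FE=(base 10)558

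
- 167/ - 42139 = 167/42139 = 0.00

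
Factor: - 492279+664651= 172372  =  2^2*43093^1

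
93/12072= 31/4024 = 0.01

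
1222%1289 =1222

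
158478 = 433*366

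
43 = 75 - 32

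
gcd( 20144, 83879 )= 1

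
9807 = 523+9284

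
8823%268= 247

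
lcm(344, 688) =688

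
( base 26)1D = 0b100111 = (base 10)39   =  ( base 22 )1h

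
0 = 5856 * 0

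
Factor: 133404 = 2^2*3^1*11117^1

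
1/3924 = 1/3924= 0.00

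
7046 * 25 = 176150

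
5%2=1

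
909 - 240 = 669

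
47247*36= 1700892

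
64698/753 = 21566/251  =  85.92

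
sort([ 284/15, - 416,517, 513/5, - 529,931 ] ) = [- 529,-416,284/15, 513/5,517,931]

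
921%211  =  77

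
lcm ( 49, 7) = 49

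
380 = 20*19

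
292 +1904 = 2196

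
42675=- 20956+63631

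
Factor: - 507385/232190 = - 101477/46438=- 2^( - 1 )*7^( - 1 )*31^(- 1 )*107^( - 1 )*101477^1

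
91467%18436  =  17723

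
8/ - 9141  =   - 8/9141 = -  0.00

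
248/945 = 248/945= 0.26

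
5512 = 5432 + 80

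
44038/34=22019/17 = 1295.24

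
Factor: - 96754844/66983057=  - 2^2*31^1*607^( -1)*677^( - 1)*4787^1 = - 593588/410939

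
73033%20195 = 12448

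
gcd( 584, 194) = 2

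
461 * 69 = 31809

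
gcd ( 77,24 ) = 1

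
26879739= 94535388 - 67655649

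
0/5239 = 0=0.00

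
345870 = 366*945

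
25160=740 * 34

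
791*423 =334593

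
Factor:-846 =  - 2^1*3^2*47^1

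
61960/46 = 30980/23= 1346.96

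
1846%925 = 921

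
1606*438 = 703428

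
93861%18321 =2256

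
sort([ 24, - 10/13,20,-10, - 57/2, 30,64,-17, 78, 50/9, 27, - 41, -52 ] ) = [ - 52, - 41 ,-57/2,-17,  -  10, - 10/13,50/9,  20  ,  24, 27,30,  64, 78]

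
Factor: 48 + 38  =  86  =  2^1*43^1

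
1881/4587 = 57/139 = 0.41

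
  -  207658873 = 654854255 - 862513128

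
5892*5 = 29460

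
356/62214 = 178/31107 = 0.01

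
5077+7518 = 12595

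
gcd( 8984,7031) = 1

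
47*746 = 35062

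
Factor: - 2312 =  - 2^3*17^2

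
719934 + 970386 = 1690320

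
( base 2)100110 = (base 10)38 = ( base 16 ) 26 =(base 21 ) 1h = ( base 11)35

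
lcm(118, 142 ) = 8378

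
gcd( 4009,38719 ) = 1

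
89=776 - 687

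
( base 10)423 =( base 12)2b3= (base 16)1a7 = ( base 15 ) 1D3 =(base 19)135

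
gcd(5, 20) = 5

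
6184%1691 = 1111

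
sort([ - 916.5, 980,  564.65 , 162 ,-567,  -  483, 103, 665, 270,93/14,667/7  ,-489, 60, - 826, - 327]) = [ - 916.5 , - 826,-567, - 489, - 483, - 327,93/14,60 , 667/7,103,162,270,  564.65,665,  980] 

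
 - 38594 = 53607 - 92201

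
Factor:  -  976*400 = -2^8 * 5^2 * 61^1 = - 390400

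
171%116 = 55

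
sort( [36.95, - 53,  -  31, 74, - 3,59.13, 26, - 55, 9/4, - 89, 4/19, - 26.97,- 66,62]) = [ - 89, - 66,  -  55,  -  53, - 31, - 26.97,-3,4/19, 9/4 , 26, 36.95,59.13, 62,74 ] 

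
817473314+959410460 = 1776883774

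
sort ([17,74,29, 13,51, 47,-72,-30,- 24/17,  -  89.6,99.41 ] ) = [ - 89.6, - 72, -30, - 24/17, 13,17, 29,47,51, 74,  99.41 ]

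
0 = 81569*0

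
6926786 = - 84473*(-82)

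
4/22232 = 1/5558= 0.00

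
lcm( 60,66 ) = 660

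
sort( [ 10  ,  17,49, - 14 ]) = [- 14, 10, 17,49 ]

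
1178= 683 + 495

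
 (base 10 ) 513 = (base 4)20001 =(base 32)G1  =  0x201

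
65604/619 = 105+609/619 = 105.98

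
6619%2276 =2067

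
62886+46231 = 109117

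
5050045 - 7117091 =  - 2067046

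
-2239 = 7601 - 9840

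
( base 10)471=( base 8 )727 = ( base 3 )122110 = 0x1D7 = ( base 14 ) 259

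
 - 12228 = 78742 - 90970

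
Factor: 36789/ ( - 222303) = - 12263/74101 = -  12263^1 * 74101^ ( - 1)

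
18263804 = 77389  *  236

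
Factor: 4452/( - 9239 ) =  - 2^2*3^1*7^1*53^1*9239^ ( - 1) 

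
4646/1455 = 4646/1455 = 3.19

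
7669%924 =277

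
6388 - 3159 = 3229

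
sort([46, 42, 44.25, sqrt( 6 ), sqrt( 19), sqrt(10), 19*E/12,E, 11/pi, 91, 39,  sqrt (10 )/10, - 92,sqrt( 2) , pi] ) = [ - 92 , sqrt ( 10 )/10, sqrt( 2 ),sqrt ( 6 ), E, pi,sqrt( 10 ) , 11/pi,19*E/12, sqrt( 19), 39,  42, 44.25,46,91 ]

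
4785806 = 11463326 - 6677520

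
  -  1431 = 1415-2846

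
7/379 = 7/379 = 0.02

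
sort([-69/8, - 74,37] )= [ - 74, - 69/8, 37 ] 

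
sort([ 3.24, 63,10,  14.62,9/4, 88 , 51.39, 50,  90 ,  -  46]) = [-46, 9/4,3.24, 10 , 14.62, 50,51.39,63,88,90 ] 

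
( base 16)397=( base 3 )1021001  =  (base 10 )919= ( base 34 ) R1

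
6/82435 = 6/82435 = 0.00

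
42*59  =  2478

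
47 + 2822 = 2869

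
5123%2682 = 2441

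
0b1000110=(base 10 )70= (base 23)31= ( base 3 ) 2121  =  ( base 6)154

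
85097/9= 9455+2/9 = 9455.22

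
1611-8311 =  -6700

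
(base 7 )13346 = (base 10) 3611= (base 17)c87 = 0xe1b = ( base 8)7033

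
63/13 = 63/13 = 4.85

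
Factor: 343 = 7^3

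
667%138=115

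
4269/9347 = 4269/9347= 0.46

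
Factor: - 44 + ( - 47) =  - 91 = -7^1*13^1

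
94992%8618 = 194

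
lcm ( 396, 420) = 13860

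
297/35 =8 + 17/35 = 8.49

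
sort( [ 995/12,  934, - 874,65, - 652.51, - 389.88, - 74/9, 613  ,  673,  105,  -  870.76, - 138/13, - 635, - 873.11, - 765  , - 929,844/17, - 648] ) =[ - 929, - 874, - 873.11, - 870.76, - 765,- 652.51, - 648,-635 , - 389.88, - 138/13, - 74/9, 844/17, 65, 995/12, 105,613, 673, 934] 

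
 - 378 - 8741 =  - 9119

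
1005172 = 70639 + 934533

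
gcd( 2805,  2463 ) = 3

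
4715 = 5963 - 1248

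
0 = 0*3464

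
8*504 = 4032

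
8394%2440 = 1074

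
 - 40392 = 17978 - 58370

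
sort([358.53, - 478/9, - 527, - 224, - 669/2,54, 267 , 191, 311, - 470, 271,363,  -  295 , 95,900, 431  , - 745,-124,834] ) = [-745, - 527, - 470, - 669/2, - 295, - 224, - 124, - 478/9,54,95, 191, 267, 271, 311,  358.53,363, 431, 834, 900]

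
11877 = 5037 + 6840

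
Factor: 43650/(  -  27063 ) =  - 2^1*5^2 * 31^( - 1) = -50/31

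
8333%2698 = 239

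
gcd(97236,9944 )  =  4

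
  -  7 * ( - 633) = 4431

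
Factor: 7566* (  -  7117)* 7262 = -2^2* 3^1*11^1*13^1*97^1*647^1*3631^1 = - 391038526164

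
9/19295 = 9/19295  =  0.00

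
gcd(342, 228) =114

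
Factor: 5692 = 2^2  *1423^1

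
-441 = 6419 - 6860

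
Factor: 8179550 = 2^1*5^2*17^1 * 9623^1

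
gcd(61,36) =1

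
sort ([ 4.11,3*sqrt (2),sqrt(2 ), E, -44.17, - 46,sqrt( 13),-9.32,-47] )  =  [  -  47, - 46, - 44.17,-9.32, sqrt(2 ), E,sqrt (13), 4.11 , 3 * sqrt(2)]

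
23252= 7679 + 15573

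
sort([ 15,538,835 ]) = [ 15,538,  835] 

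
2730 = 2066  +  664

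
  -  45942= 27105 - 73047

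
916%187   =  168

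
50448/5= 10089+3/5 = 10089.60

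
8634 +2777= 11411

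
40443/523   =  77 + 172/523 = 77.33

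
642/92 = 6 + 45/46 = 6.98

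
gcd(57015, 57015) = 57015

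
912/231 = 304/77 = 3.95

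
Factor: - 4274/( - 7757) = 2^1*2137^1*7757^(-1 )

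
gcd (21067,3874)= 1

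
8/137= 8/137 = 0.06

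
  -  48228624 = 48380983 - 96609607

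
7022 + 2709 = 9731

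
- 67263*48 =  - 3228624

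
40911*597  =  24423867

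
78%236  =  78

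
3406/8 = 1703/4 = 425.75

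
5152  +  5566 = 10718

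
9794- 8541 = 1253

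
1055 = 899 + 156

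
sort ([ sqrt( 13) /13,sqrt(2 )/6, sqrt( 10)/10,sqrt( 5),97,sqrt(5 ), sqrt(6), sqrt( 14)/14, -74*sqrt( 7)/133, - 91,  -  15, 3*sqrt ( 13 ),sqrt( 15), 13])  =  [-91, -15, - 74 * sqrt( 7)/133,sqrt ( 2) /6,  sqrt( 14 )/14, sqrt( 13 ) /13, sqrt( 10 )/10, sqrt( 5), sqrt(5), sqrt( 6 ), sqrt( 15 ), 3*sqrt( 13 ), 13,97]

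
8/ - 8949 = -8/8949 = -0.00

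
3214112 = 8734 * 368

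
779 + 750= 1529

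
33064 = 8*4133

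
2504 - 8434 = -5930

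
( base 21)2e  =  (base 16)38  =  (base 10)56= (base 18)32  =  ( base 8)70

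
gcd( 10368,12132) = 36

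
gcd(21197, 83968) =41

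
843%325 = 193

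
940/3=313 + 1/3 = 313.33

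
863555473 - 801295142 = 62260331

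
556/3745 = 556/3745 = 0.15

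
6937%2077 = 706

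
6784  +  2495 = 9279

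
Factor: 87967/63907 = 11^2 *727^1*63907^( - 1)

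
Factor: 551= 19^1*29^1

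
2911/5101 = 2911/5101 = 0.57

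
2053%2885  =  2053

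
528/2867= 528/2867 = 0.18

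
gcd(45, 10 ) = 5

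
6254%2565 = 1124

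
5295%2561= 173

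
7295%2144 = 863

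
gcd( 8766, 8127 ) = 9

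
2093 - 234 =1859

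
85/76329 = 85/76329 = 0.00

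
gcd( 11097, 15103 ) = 1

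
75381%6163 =1425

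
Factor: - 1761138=-2^1*3^2*97841^1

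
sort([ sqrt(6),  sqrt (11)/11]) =[ sqrt( 11)/11 , sqrt( 6 ) ] 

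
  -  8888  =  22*( - 404 ) 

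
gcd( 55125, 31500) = 7875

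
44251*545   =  24116795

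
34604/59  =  34604/59=586.51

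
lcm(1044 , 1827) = 7308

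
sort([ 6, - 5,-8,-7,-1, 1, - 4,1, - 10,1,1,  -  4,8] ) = [  -  10, - 8, - 7, - 5,- 4, - 4 ,-1, 1,1, 1, 1,6,8]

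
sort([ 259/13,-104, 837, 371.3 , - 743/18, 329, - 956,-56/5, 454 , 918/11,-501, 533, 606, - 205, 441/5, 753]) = [ - 956, - 501, - 205,-104 , - 743/18 , - 56/5, 259/13, 918/11, 441/5,329, 371.3, 454, 533, 606,753, 837]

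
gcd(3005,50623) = 1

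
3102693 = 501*6193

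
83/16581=83/16581 = 0.01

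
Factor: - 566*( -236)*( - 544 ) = -72665344 = - 2^8 * 17^1*59^1*283^1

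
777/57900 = 259/19300  =  0.01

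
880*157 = 138160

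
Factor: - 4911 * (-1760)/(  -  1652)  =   - 2^3*3^1*5^1*7^( - 1)*11^1*59^( - 1)*1637^1 = - 2160840/413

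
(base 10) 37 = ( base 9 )41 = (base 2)100101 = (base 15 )27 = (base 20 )1h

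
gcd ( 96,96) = 96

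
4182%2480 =1702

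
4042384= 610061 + 3432323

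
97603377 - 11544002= 86059375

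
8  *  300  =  2400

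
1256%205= 26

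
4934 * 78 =384852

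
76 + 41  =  117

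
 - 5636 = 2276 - 7912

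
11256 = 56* 201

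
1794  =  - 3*( - 598 ) 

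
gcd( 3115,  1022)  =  7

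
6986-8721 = - 1735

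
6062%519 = 353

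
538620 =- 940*(-573) 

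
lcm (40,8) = 40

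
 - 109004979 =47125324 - 156130303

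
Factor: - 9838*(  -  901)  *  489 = 4334514582 = 2^1*3^1* 17^1 * 53^1 *163^1 * 4919^1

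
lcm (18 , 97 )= 1746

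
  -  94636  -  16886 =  - 111522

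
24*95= 2280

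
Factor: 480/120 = 2^2 = 4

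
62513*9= 562617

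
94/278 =47/139= 0.34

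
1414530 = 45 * 31434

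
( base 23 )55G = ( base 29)38L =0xAD8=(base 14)1024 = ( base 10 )2776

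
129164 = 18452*7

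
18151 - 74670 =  - 56519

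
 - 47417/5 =-9484 + 3/5= -9483.40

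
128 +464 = 592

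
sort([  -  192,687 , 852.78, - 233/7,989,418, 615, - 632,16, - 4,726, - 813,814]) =[ - 813, - 632, - 192, - 233/7, - 4,16,418,615,687, 726,814,852.78 , 989]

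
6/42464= 3/21232 = 0.00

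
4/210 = 2/105 = 0.02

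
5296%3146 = 2150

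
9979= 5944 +4035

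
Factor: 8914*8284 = 73843576 = 2^3*19^1*109^1 * 4457^1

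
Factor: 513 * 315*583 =94209885 = 3^5*5^1*7^1*  11^1*19^1*53^1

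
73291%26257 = 20777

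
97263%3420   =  1503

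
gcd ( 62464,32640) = 128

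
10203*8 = 81624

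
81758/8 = 10219 + 3/4=10219.75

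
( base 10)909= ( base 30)109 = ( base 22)1j7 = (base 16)38D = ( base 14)48d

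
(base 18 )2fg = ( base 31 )u4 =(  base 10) 934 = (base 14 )4aa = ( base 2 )1110100110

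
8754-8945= -191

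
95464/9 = 10607+1/9 = 10607.11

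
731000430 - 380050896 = 350949534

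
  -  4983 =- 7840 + 2857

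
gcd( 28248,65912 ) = 9416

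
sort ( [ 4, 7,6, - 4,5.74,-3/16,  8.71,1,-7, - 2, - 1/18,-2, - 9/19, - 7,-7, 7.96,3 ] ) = [ - 7, - 7 ,-7,- 4, - 2, - 2, - 9/19, - 3/16,-1/18 , 1, 3, 4,  5.74,6,7 , 7.96,  8.71 ]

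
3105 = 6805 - 3700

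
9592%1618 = 1502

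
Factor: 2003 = 2003^1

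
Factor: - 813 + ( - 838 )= - 13^1*127^1 = - 1651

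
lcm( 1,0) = 0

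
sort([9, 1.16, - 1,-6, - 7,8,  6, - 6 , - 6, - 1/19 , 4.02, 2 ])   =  [ - 7, - 6,-6,-6, -1, - 1/19,1.16,2,4.02,6, 8,  9] 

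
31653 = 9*3517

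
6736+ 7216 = 13952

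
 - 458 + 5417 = 4959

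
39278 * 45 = 1767510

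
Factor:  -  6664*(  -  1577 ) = 10509128 = 2^3*7^2*17^1*19^1*83^1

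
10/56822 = 5/28411= 0.00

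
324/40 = 81/10 = 8.10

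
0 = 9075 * 0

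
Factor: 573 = 3^1*191^1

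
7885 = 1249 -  - 6636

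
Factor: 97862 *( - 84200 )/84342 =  - 4119990200/42171 = - 2^3*3^ ( - 1) *5^2*167^1  *293^1* 421^1*14057^( - 1 )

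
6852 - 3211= 3641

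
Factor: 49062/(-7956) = - 2^( - 1)*3^( - 1)*37^1 = - 37/6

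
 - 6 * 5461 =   -  32766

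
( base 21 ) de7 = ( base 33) 5HS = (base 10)6034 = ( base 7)23410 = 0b1011110010010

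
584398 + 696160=1280558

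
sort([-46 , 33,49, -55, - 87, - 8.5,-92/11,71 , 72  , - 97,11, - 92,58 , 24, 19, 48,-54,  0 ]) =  [ - 97, - 92, - 87, - 55,  -  54, - 46,- 8.5,  -  92/11,0 , 11,19,  24 , 33, 48, 49,58,71, 72 ]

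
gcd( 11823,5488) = 7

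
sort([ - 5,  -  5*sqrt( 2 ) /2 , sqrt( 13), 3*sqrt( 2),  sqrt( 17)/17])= [ - 5 , - 5*sqrt(2)/2,sqrt( 17) /17, sqrt( 13),3*sqrt( 2)]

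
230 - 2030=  - 1800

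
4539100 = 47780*95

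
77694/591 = 131 + 91/197 = 131.46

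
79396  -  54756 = 24640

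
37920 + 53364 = 91284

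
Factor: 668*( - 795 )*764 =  -405729840  =  -2^4*3^1 * 5^1*53^1 * 167^1*191^1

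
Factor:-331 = -331^1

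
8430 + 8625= 17055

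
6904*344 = 2374976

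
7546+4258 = 11804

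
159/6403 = 159/6403= 0.02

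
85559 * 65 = 5561335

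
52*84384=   4387968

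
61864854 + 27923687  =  89788541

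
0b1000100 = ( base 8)104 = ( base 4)1010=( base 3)2112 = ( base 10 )68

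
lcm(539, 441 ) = 4851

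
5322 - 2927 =2395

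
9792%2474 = 2370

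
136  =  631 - 495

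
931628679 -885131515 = 46497164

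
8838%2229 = 2151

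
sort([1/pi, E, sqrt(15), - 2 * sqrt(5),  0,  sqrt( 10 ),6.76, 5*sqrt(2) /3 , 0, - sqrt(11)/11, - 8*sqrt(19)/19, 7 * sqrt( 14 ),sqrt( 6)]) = [-2 *sqrt(5), - 8*sqrt(19)/19, - sqrt(11)/11 , 0, 0 , 1/pi, 5*sqrt(2)/3 , sqrt( 6), E, sqrt( 10), sqrt( 15), 6.76, 7*sqrt ( 14)] 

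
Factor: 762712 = 2^3*95339^1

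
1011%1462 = 1011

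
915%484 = 431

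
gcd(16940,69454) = 1694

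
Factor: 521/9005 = 5^( - 1)*521^1*1801^ (- 1)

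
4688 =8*586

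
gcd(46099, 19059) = 1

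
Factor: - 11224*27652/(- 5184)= 2^( - 1 )*3^( - 4)*  23^1*31^1*61^1*223^1=9698939/162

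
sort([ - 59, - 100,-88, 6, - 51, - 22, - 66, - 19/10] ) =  [ - 100, - 88, - 66, - 59, - 51, - 22,-19/10, 6]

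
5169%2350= 469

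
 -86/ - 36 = 2 + 7/18 = 2.39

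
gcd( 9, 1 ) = 1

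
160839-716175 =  - 555336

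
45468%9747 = 6480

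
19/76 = 1/4= 0.25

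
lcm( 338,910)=11830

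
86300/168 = 513 + 29/42 = 513.69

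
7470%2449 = 123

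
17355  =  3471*5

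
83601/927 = 90+19/103=90.18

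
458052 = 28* 16359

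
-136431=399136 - 535567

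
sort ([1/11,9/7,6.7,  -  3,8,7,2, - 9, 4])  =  [-9,-3,1/11 , 9/7,  2  ,  4,6.7,  7,8]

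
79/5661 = 79/5661 = 0.01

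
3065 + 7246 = 10311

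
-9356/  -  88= 106+7/22=106.32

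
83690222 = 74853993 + 8836229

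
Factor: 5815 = 5^1*1163^1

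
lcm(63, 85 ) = 5355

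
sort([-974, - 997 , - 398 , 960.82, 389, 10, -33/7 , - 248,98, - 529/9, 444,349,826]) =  [ - 997,-974,-398, - 248,  -  529/9,-33/7,10, 98, 349, 389 , 444,  826,  960.82]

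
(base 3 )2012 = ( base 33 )1q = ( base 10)59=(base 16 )3B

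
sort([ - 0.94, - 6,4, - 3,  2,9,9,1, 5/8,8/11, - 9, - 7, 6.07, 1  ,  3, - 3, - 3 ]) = [ - 9 ,  -  7 , - 6,-3, - 3 , - 3, - 0.94,5/8, 8/11,1 , 1, 2, 3, 4,6.07,  9,9]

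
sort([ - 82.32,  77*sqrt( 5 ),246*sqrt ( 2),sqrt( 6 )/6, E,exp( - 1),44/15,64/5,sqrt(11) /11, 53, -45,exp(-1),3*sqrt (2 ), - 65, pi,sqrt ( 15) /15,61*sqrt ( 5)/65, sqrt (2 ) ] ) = [-82.32,-65, - 45,sqrt( 15 ) /15, sqrt(11) /11,exp( - 1),exp( - 1 ),sqrt( 6) /6,sqrt(2 ),61*sqrt (5 ) /65,E, 44/15, pi,3*sqrt ( 2 ), 64/5,53,77*sqrt( 5),246*sqrt (2 )]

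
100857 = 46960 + 53897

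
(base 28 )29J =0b11100101111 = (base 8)3457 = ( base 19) 51f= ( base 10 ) 1839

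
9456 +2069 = 11525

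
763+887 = 1650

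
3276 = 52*63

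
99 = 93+6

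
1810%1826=1810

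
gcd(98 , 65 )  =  1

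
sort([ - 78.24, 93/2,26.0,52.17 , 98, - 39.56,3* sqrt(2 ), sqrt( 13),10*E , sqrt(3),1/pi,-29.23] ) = [-78.24, - 39.56,-29.23, 1/pi, sqrt( 3 ),sqrt( 13),3 * sqrt( 2),26.0,10*E,93/2,52.17,  98]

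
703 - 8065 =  - 7362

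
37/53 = 37/53 = 0.70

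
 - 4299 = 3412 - 7711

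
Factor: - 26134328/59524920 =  - 3^( - 2 )*5^( - 1 )*7^( - 1 )*11^1*13^( - 1 )*23^( - 1 ) *79^( -1)*296981^1 = - 3266791/7440615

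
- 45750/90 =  - 509 + 2/3 = - 508.33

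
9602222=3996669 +5605553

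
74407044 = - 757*( - 98292 ) 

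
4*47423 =189692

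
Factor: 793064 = 2^3*99133^1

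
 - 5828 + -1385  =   - 7213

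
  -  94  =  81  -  175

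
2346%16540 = 2346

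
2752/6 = 458 + 2/3  =  458.67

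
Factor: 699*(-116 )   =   - 2^2 * 3^1*29^1 *233^1 = -81084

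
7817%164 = 109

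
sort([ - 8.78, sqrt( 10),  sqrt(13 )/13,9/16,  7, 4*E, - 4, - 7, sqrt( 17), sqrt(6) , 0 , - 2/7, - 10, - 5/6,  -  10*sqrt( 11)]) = [ - 10*sqrt(11), -10, - 8.78, - 7, - 4,-5/6, - 2/7,0, sqrt(13) /13,9/16,sqrt(6),sqrt( 10) , sqrt(17),7, 4*E]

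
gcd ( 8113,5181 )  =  1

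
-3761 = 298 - 4059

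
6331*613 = 3880903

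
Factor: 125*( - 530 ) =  - 66250 =- 2^1 *5^4* 53^1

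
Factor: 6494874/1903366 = 3^1*109^1*193^ (  -  1 ) *4931^( - 1 )*9931^1 = 3247437/951683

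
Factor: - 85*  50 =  - 4250  =  - 2^1*5^3*17^1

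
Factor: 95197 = 23^1*4139^1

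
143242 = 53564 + 89678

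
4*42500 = 170000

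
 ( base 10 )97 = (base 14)6d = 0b1100001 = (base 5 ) 342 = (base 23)45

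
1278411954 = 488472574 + 789939380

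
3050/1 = 3050 =3050.00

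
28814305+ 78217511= 107031816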